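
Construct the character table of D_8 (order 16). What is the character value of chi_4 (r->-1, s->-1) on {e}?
Conjugacy classes: {e} of size 1, {r^4} of size 1, {r^1, r^7} of size 2, {r^2, r^6} of size 2, {r^3, r^5} of size 2, {s, sr^2, ...} of size 4, {sr, sr^3, ...} of size 4.
Character table:
  irrep \ class              {e} (size 1)  {r^4} (size 1)  {r^1, r^7} (size 2)  {r^2, r^6} (size 2)  {r^3, r^5} (size 2)  {s, sr^2, ...} (size 4)  {sr, sr^3, ...} (size 4)
  chi_1 (triv)               1             1               1                    1                    1                    1                        1                       
  chi_2 (sign: r->1, s->-1)  1             1               1                    1                    1                    -1                       -1                      
  chi_3 (r->-1, s->1)        1             1               -1                   1                    -1                   1                        -1                      
  chi_4 (r->-1, s->-1)       1             1               -1                   1                    -1                   -1                       1                       
  chi_5 (2d, j=1)            2             -2              sqrt(2)              0                    -sqrt(2)             0                        0                       
  chi_6 (2d, j=2)            2             2               0                    -2                   0                    0                        0                       
  chi_7 (2d, j=3)            2             -2              -sqrt(2)             0                    sqrt(2)              0                        0                       

Spot check: chi_4 (r->-1, s->-1) on {e} = 1.

Working: D_8 has order 2*8 = 16 with 7 conjugacy classes, hence 7 irreducibles. Sum of squared dims 1 + 1 + 1 + 1 + 4 + 4 + 4 = 16 = |G|. Linear characters come from the abelianisation; the 2-dimensional irreps have character r^k -> 2*cos(2*pi*j*k/8), reflections -> 0.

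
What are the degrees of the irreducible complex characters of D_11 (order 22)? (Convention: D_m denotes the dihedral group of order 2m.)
Dimensions: 1, 1, 2, 2, 2, 2, 2

Proof sketch: There are 7 irreducibles (= number of conjugacy classes). Their dimensions d_i satisfy sum d_i^2 = |G| = 22: 1 + 1 + 4 + 4 + 4 + 4 + 4 = 22.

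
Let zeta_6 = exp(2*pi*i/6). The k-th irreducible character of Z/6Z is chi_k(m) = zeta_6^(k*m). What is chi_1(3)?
chi_1(3) = zeta_6^3 = -1

Explanation: chi_1(3) = zeta_6^(1*3) = zeta_6^3. Since zeta_6^6 = 1, this equals zeta_6^3 = exp(2*pi*i*3/6) = -1.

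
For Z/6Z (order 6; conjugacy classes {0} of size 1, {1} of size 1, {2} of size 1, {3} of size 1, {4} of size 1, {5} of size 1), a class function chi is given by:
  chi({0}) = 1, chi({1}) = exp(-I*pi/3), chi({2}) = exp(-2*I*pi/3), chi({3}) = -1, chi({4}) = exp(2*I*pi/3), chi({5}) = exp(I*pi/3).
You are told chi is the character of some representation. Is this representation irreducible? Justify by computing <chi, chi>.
Irreducible: <chi, chi> = 1.

Working: <chi, chi> = (1/|G|) sum_C |C| * |chi(C)|^2 = (1/6)[1*|1|^2 + 1*|exp(-I*pi/3)|^2 + 1*|exp(-2*I*pi/3)|^2 + 1*|-1|^2 + 1*|exp(2*I*pi/3)|^2 + 1*|exp(I*pi/3)|^2]
  = (1/6)[(1) + (1) + (1) + (1) + (1) + (1)] = 6/6 = 1.
(Exp terms are combined using exp(i*s)*conj(exp(i*t)) = exp(i*(s-t)), and sums of them are collapsed using the identity that for every m > 1 the m distinct m-th roots of unity sum to 0, e.g. 1 + exp(2*I*pi/3) + exp(-2*I*pi/3) = 0.)
A character is irreducible iff <chi, chi> = 1, so this representation is irreducible.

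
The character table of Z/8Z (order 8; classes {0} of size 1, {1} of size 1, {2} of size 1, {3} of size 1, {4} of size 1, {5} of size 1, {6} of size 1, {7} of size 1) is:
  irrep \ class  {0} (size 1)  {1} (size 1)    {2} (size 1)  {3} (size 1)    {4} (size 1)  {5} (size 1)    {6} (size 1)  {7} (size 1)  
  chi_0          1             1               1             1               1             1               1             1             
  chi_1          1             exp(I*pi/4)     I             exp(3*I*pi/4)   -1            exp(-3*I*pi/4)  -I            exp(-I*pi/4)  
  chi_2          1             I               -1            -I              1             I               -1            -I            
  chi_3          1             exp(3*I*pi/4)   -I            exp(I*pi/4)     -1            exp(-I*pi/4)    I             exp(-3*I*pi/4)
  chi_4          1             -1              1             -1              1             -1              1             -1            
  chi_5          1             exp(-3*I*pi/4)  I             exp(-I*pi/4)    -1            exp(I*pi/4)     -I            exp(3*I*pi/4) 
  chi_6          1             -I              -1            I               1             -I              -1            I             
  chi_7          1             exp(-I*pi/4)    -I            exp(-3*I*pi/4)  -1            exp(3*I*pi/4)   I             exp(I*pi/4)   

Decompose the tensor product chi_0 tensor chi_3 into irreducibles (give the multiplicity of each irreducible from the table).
chi_0 tensor chi_3 = chi_3 (all other irreducibles have multiplicity 0).

Working: The character of a tensor product is the pointwise product (chi_0 * chi_3)(C) = chi_0(C) * chi_3(C):
  {0}: (1)*(1), {1}: (1)*(exp(3*I*pi/4)), {2}: (1)*(-I), {3}: (1)*(exp(I*pi/4)), {4}: (1)*(-1), {5}: (1)*(exp(-I*pi/4)), {6}: (1)*(I), {7}: (1)*(exp(-3*I*pi/4))
so (chi_0 * chi_3) takes values
  {0} -> 1, {1} -> exp(3*I*pi/4), {2} -> -I, {3} -> exp(I*pi/4), {4} -> -1, {5} -> exp(-I*pi/4), {6} -> I, {7} -> exp(-3*I*pi/4).
Now take the inner product of this character with each irreducible chi from the table, <chi_0*chi_3, chi> = (1/8) sum_C |C| (chi_0*chi_3)(C) conj(chi(C)):
  <chi_0*chi_3, chi_0> = (1/8)[1*(1)*conj(1) + 1*(exp(3*I*pi/4))*conj(1) + 1*(-I)*conj(1) + 1*(exp(I*pi/4))*conj(1) + 1*(-1)*conj(1) + 1*(exp(-I*pi/4))*conj(1) + 1*(I)*conj(1) + 1*(exp(-3*I*pi/4))*conj(1)]
      = (1/8)[(1) + (exp(3*I*pi/4)) + (-I) + (exp(I*pi/4)) + (-1) + (exp(-I*pi/4)) + (I) + (exp(-3*I*pi/4))] = 0/8 = 0
  <chi_0*chi_3, chi_1> = (1/8)[1*(1)*conj(1) + 1*(exp(3*I*pi/4))*conj(exp(I*pi/4)) + 1*(-I)*conj(I) + 1*(exp(I*pi/4))*conj(exp(3*I*pi/4)) + 1*(-1)*conj(-1) + 1*(exp(-I*pi/4))*conj(exp(-3*I*pi/4)) + 1*(I)*conj(-I) + 1*(exp(-3*I*pi/4))*conj(exp(-I*pi/4))]
      = (1/8)[(1) + (I) + (-1) + (-I) + (1) + (I) + (-1) + (-I)] = 0/8 = 0
  <chi_0*chi_3, chi_2> = (1/8)[1*(1)*conj(1) + 1*(exp(3*I*pi/4))*conj(I) + 1*(-I)*conj(-1) + 1*(exp(I*pi/4))*conj(-I) + 1*(-1)*conj(1) + 1*(exp(-I*pi/4))*conj(I) + 1*(I)*conj(-1) + 1*(exp(-3*I*pi/4))*conj(-I)]
      = (1/8)[(1) + (-exp(-3*I*pi/4)) + (I) + (exp(3*I*pi/4)) + (-1) + (-exp(I*pi/4)) + (-I) + (exp(-I*pi/4))] = 0/8 = 0
  <chi_0*chi_3, chi_3> = (1/8)[1*(1)*conj(1) + 1*(exp(3*I*pi/4))*conj(exp(3*I*pi/4)) + 1*(-I)*conj(-I) + 1*(exp(I*pi/4))*conj(exp(I*pi/4)) + 1*(-1)*conj(-1) + 1*(exp(-I*pi/4))*conj(exp(-I*pi/4)) + 1*(I)*conj(I) + 1*(exp(-3*I*pi/4))*conj(exp(-3*I*pi/4))]
      = (1/8)[(1) + (1) + (1) + (1) + (1) + (1) + (1) + (1)] = 8/8 = 1
  <chi_0*chi_3, chi_4> = (1/8)[1*(1)*conj(1) + 1*(exp(3*I*pi/4))*conj(-1) + 1*(-I)*conj(1) + 1*(exp(I*pi/4))*conj(-1) + 1*(-1)*conj(1) + 1*(exp(-I*pi/4))*conj(-1) + 1*(I)*conj(1) + 1*(exp(-3*I*pi/4))*conj(-1)]
      = (1/8)[(1) + (-exp(3*I*pi/4)) + (-I) + (-exp(I*pi/4)) + (-1) + (-exp(-I*pi/4)) + (I) + (-exp(-3*I*pi/4))] = 0/8 = 0
  <chi_0*chi_3, chi_5> = (1/8)[1*(1)*conj(1) + 1*(exp(3*I*pi/4))*conj(exp(-3*I*pi/4)) + 1*(-I)*conj(I) + 1*(exp(I*pi/4))*conj(exp(-I*pi/4)) + 1*(-1)*conj(-1) + 1*(exp(-I*pi/4))*conj(exp(I*pi/4)) + 1*(I)*conj(-I) + 1*(exp(-3*I*pi/4))*conj(exp(3*I*pi/4))]
      = (1/8)[(1) + (-I) + (-1) + (I) + (1) + (-I) + (-1) + (I)] = 0/8 = 0
  <chi_0*chi_3, chi_6> = (1/8)[1*(1)*conj(1) + 1*(exp(3*I*pi/4))*conj(-I) + 1*(-I)*conj(-1) + 1*(exp(I*pi/4))*conj(I) + 1*(-1)*conj(1) + 1*(exp(-I*pi/4))*conj(-I) + 1*(I)*conj(-1) + 1*(exp(-3*I*pi/4))*conj(I)]
      = (1/8)[(1) + (exp(-3*I*pi/4)) + (I) + (-exp(3*I*pi/4)) + (-1) + (exp(I*pi/4)) + (-I) + (-exp(-I*pi/4))] = 0/8 = 0
  <chi_0*chi_3, chi_7> = (1/8)[1*(1)*conj(1) + 1*(exp(3*I*pi/4))*conj(exp(-I*pi/4)) + 1*(-I)*conj(-I) + 1*(exp(I*pi/4))*conj(exp(-3*I*pi/4)) + 1*(-1)*conj(-1) + 1*(exp(-I*pi/4))*conj(exp(3*I*pi/4)) + 1*(I)*conj(I) + 1*(exp(-3*I*pi/4))*conj(exp(I*pi/4))]
      = (1/8)[(1) + (-1) + (1) + (-1) + (1) + (-1) + (1) + (-1)] = 0/8 = 0
(Exp terms are combined using exp(i*s)*conj(exp(i*t)) = exp(i*(s-t)), and sums of them are collapsed using the identity that for every m > 1 the m distinct m-th roots of unity sum to 0, e.g. 1 + exp(2*I*pi/3) + exp(-2*I*pi/3) = 0.)
Hence the multiplicities are chi_3: 1. Dimension check: dim(chi_0)*dim(chi_3) = 1*1 = 1 and sum (mult * dim) = 1*1 = 1.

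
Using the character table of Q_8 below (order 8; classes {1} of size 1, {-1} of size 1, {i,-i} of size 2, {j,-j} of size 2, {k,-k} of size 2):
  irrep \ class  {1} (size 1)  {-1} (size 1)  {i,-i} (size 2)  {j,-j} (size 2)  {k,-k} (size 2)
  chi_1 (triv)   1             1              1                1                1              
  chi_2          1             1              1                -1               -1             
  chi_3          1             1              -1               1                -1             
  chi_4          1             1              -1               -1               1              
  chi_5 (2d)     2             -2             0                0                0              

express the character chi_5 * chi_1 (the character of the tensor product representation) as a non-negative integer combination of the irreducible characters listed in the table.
chi_5 tensor chi_1 = chi_5 (all other irreducibles have multiplicity 0).

Solution. The character of a tensor product is the pointwise product (chi_5 * chi_1)(C) = chi_5(C) * chi_1(C):
  {1}: (2)*(1), {-1}: (-2)*(1), {i,-i}: (0)*(1), {j,-j}: (0)*(1), {k,-k}: (0)*(1)
so (chi_5 * chi_1) takes values
  {1} -> 2, {-1} -> -2, {i,-i} -> 0, {j,-j} -> 0, {k,-k} -> 0.
Now take the inner product of this character with each irreducible chi from the table, <chi_5*chi_1, chi> = (1/8) sum_C |C| (chi_5*chi_1)(C) conj(chi(C)):
  <chi_5*chi_1, chi_1> = (1/8)[1*(2)*conj(1) + 1*(-2)*conj(1) + 2*(0)*conj(1) + 2*(0)*conj(1) + 2*(0)*conj(1)]
      = (1/8)[(2) + (-2) + (0) + (0) + (0)] = 0/8 = 0
  <chi_5*chi_1, chi_2> = (1/8)[1*(2)*conj(1) + 1*(-2)*conj(1) + 2*(0)*conj(1) + 2*(0)*conj(-1) + 2*(0)*conj(-1)]
      = (1/8)[(2) + (-2) + (0) + (0) + (0)] = 0/8 = 0
  <chi_5*chi_1, chi_3> = (1/8)[1*(2)*conj(1) + 1*(-2)*conj(1) + 2*(0)*conj(-1) + 2*(0)*conj(1) + 2*(0)*conj(-1)]
      = (1/8)[(2) + (-2) + (0) + (0) + (0)] = 0/8 = 0
  <chi_5*chi_1, chi_4> = (1/8)[1*(2)*conj(1) + 1*(-2)*conj(1) + 2*(0)*conj(-1) + 2*(0)*conj(-1) + 2*(0)*conj(1)]
      = (1/8)[(2) + (-2) + (0) + (0) + (0)] = 0/8 = 0
  <chi_5*chi_1, chi_5> = (1/8)[1*(2)*conj(2) + 1*(-2)*conj(-2) + 2*(0)*conj(0) + 2*(0)*conj(0) + 2*(0)*conj(0)]
      = (1/8)[(4) + (4) + (0) + (0) + (0)] = 8/8 = 1
Hence the multiplicities are chi_5: 1. Dimension check: dim(chi_5)*dim(chi_1) = 2*1 = 2 and sum (mult * dim) = 1*2 = 2.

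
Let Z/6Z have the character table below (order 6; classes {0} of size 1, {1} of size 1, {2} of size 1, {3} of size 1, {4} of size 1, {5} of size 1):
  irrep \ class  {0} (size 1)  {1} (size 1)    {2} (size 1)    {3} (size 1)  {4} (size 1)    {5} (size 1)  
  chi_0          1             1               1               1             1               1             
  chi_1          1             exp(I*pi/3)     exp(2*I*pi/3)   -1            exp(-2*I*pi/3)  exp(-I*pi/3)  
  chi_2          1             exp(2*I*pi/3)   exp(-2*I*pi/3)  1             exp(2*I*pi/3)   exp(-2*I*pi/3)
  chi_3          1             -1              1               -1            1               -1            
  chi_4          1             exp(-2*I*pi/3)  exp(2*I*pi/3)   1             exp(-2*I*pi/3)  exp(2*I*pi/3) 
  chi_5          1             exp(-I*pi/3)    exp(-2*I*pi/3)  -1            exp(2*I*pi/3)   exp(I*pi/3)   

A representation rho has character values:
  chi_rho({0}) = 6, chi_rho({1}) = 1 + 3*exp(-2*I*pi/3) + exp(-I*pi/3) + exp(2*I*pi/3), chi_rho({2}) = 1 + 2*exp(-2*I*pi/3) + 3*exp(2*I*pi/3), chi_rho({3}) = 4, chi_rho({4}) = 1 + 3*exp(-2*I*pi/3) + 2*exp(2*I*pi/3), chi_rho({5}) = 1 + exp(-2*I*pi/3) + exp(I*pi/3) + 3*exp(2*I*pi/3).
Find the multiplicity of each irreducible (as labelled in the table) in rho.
Multiplicities: chi_0: 1, chi_1: 0, chi_2: 1, chi_3: 0, chi_4: 3, chi_5: 1.

Derivation: Use <chi_rho, chi> = (1/|G|) sum_C |C| * chi_rho(C) * conj(chi(C)) with |G| = 6 for each irreducible chi in the table:
  <chi_rho, chi_0> = (1/6)[1*(6)*conj(1) + 1*(1 + 3*exp(-2*I*pi/3) + exp(-I*pi/3) + exp(2*I*pi/3))*conj(1) + 1*(1 + 2*exp(-2*I*pi/3) + 3*exp(2*I*pi/3))*conj(1) + 1*(4)*conj(1) + 1*(1 + 3*exp(-2*I*pi/3) + 2*exp(2*I*pi/3))*conj(1) + 1*(1 + exp(-2*I*pi/3) + exp(I*pi/3) + 3*exp(2*I*pi/3))*conj(1)]
      = (1/6)[(6) + (1 + 3*exp(-2*I*pi/3) + exp(-I*pi/3) + exp(2*I*pi/3)) + (1 + 2*exp(-2*I*pi/3) + 3*exp(2*I*pi/3)) + (4) + (1 + 3*exp(-2*I*pi/3) + 2*exp(2*I*pi/3)) + (1 + exp(-2*I*pi/3) + exp(I*pi/3) + 3*exp(2*I*pi/3))] = 6/6 = 1
  <chi_rho, chi_1> = (1/6)[1*(6)*conj(1) + 1*(1 + 3*exp(-2*I*pi/3) + exp(-I*pi/3) + exp(2*I*pi/3))*conj(exp(I*pi/3)) + 1*(1 + 2*exp(-2*I*pi/3) + 3*exp(2*I*pi/3))*conj(exp(2*I*pi/3)) + 1*(4)*conj(-1) + 1*(1 + 3*exp(-2*I*pi/3) + 2*exp(2*I*pi/3))*conj(exp(-2*I*pi/3)) + 1*(1 + exp(-2*I*pi/3) + exp(I*pi/3) + 3*exp(2*I*pi/3))*conj(exp(-I*pi/3))]
      = (1/6)[(6) + (-3 + exp(-2*I*pi/3) + exp(-I*pi/3) + exp(I*pi/3)) + (3 + exp(-2*I*pi/3) + 2*exp(2*I*pi/3)) + (-4) + (3 + 2*exp(-2*I*pi/3) + exp(2*I*pi/3)) + (-3 + exp(-I*pi/3) + exp(2*I*pi/3) + exp(I*pi/3))] = 0/6 = 0
  <chi_rho, chi_2> = (1/6)[1*(6)*conj(1) + 1*(1 + 3*exp(-2*I*pi/3) + exp(-I*pi/3) + exp(2*I*pi/3))*conj(exp(2*I*pi/3)) + 1*(1 + 2*exp(-2*I*pi/3) + 3*exp(2*I*pi/3))*conj(exp(-2*I*pi/3)) + 1*(4)*conj(1) + 1*(1 + 3*exp(-2*I*pi/3) + 2*exp(2*I*pi/3))*conj(exp(2*I*pi/3)) + 1*(1 + exp(-2*I*pi/3) + exp(I*pi/3) + 3*exp(2*I*pi/3))*conj(exp(-2*I*pi/3))]
      = (1/6)[(6) + (exp(-2*I*pi/3) + 3*exp(2*I*pi/3)) + (2 + 3*exp(-2*I*pi/3) + exp(2*I*pi/3)) + (4) + (2 + exp(-2*I*pi/3) + 3*exp(2*I*pi/3)) + (3*exp(-2*I*pi/3) + exp(2*I*pi/3))] = 6/6 = 1
  <chi_rho, chi_3> = (1/6)[1*(6)*conj(1) + 1*(1 + 3*exp(-2*I*pi/3) + exp(-I*pi/3) + exp(2*I*pi/3))*conj(-1) + 1*(1 + 2*exp(-2*I*pi/3) + 3*exp(2*I*pi/3))*conj(1) + 1*(4)*conj(-1) + 1*(1 + 3*exp(-2*I*pi/3) + 2*exp(2*I*pi/3))*conj(1) + 1*(1 + exp(-2*I*pi/3) + exp(I*pi/3) + 3*exp(2*I*pi/3))*conj(-1)]
      = (1/6)[(6) + (-1 - exp(2*I*pi/3) - exp(-I*pi/3) - 3*exp(-2*I*pi/3)) + (1 + 2*exp(-2*I*pi/3) + 3*exp(2*I*pi/3)) + (-4) + (1 + 3*exp(-2*I*pi/3) + 2*exp(2*I*pi/3)) + (-1 - 3*exp(2*I*pi/3) - exp(I*pi/3) - exp(-2*I*pi/3))] = 0/6 = 0
  <chi_rho, chi_4> = (1/6)[1*(6)*conj(1) + 1*(1 + 3*exp(-2*I*pi/3) + exp(-I*pi/3) + exp(2*I*pi/3))*conj(exp(-2*I*pi/3)) + 1*(1 + 2*exp(-2*I*pi/3) + 3*exp(2*I*pi/3))*conj(exp(2*I*pi/3)) + 1*(4)*conj(1) + 1*(1 + 3*exp(-2*I*pi/3) + 2*exp(2*I*pi/3))*conj(exp(-2*I*pi/3)) + 1*(1 + exp(-2*I*pi/3) + exp(I*pi/3) + 3*exp(2*I*pi/3))*conj(exp(2*I*pi/3))]
      = (1/6)[(6) + (3 + exp(-2*I*pi/3) + exp(2*I*pi/3) + exp(I*pi/3)) + (3 + exp(-2*I*pi/3) + 2*exp(2*I*pi/3)) + (4) + (3 + 2*exp(-2*I*pi/3) + exp(2*I*pi/3)) + (3 + exp(-2*I*pi/3) + exp(-I*pi/3) + exp(2*I*pi/3))] = 18/6 = 3
  <chi_rho, chi_5> = (1/6)[1*(6)*conj(1) + 1*(1 + 3*exp(-2*I*pi/3) + exp(-I*pi/3) + exp(2*I*pi/3))*conj(exp(-I*pi/3)) + 1*(1 + 2*exp(-2*I*pi/3) + 3*exp(2*I*pi/3))*conj(exp(-2*I*pi/3)) + 1*(4)*conj(-1) + 1*(1 + 3*exp(-2*I*pi/3) + 2*exp(2*I*pi/3))*conj(exp(2*I*pi/3)) + 1*(1 + exp(-2*I*pi/3) + exp(I*pi/3) + 3*exp(2*I*pi/3))*conj(exp(I*pi/3))]
      = (1/6)[(6) + (3*exp(-I*pi/3) + exp(I*pi/3)) + (2 + 3*exp(-2*I*pi/3) + exp(2*I*pi/3)) + (-4) + (2 + exp(-2*I*pi/3) + 3*exp(2*I*pi/3)) + (exp(-I*pi/3) + 3*exp(I*pi/3))] = 6/6 = 1
(Exp terms are combined using exp(i*s)*conj(exp(i*t)) = exp(i*(s-t)), and sums of them are collapsed using the identity that for every m > 1 the m distinct m-th roots of unity sum to 0, e.g. 1 + exp(2*I*pi/3) + exp(-2*I*pi/3) = 0.)
Dimension check: dim(rho) = sum (mult * dim) = 1*1 + 0*1 + 1*1 + 0*1 + 3*1 + 1*1 = 6 = chi_rho(e) = 6.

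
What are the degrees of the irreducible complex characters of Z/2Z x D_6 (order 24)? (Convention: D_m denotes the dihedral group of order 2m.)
Dimensions: 1, 1, 1, 1, 1, 1, 1, 1, 2, 2, 2, 2

Why: There are 12 irreducibles (= number of conjugacy classes). Their dimensions d_i satisfy sum d_i^2 = |G| = 24: 1 + 1 + 1 + 1 + 1 + 1 + 1 + 1 + 4 + 4 + 4 + 4 = 24. (For the product with Z/2Z: each of the 2 1-dim characters of Z/2Z tensors with each irrep of D_6, giving 2 copies of each D_6-dimension.)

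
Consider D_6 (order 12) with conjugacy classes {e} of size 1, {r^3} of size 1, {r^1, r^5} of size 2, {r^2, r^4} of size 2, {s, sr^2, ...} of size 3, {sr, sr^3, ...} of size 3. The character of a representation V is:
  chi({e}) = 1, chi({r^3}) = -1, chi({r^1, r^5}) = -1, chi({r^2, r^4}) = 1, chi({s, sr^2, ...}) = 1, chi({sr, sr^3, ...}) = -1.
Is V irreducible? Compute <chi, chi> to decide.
Irreducible: <chi, chi> = 1.

Reasoning: <chi, chi> = (1/|G|) sum_C |C| * |chi(C)|^2 = (1/12)[1*|1|^2 + 1*|-1|^2 + 2*|-1|^2 + 2*|1|^2 + 3*|1|^2 + 3*|-1|^2]
  = (1/12)[(1) + (1) + (2) + (2) + (3) + (3)] = 12/12 = 1.
A character is irreducible iff <chi, chi> = 1, so this representation is irreducible.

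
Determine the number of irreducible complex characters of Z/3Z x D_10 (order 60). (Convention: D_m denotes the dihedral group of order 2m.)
24

Proof sketch: The number of irreducible complex representations of a finite group equals its number of conjugacy classes. For a direct product, #classes(G x H) = #classes(G) * #classes(H). Z/3Z has 3 classes (abelian), D_10 has 8 classes, so 3 * 8 = 24, so Z/3Z x D_10 (order 60) has exactly 24 irreducible complex representations.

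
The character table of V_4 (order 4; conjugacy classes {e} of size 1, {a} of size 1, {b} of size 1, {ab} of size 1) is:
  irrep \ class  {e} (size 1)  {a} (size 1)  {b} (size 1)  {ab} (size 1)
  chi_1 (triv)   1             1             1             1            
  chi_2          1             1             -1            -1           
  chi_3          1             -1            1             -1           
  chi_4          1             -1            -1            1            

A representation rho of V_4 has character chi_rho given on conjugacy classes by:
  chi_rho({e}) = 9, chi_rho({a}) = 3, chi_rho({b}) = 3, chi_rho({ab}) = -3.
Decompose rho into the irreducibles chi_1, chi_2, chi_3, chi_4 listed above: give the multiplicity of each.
Multiplicities: chi_1: 3, chi_2: 3, chi_3: 3, chi_4: 0.

Explanation: Use <chi_rho, chi> = (1/|G|) sum_C |C| * chi_rho(C) * conj(chi(C)) with |G| = 4 for each irreducible chi in the table:
  <chi_rho, chi_1> = (1/4)[1*(9)*conj(1) + 1*(3)*conj(1) + 1*(3)*conj(1) + 1*(-3)*conj(1)]
      = (1/4)[(9) + (3) + (3) + (-3)] = 12/4 = 3
  <chi_rho, chi_2> = (1/4)[1*(9)*conj(1) + 1*(3)*conj(1) + 1*(3)*conj(-1) + 1*(-3)*conj(-1)]
      = (1/4)[(9) + (3) + (-3) + (3)] = 12/4 = 3
  <chi_rho, chi_3> = (1/4)[1*(9)*conj(1) + 1*(3)*conj(-1) + 1*(3)*conj(1) + 1*(-3)*conj(-1)]
      = (1/4)[(9) + (-3) + (3) + (3)] = 12/4 = 3
  <chi_rho, chi_4> = (1/4)[1*(9)*conj(1) + 1*(3)*conj(-1) + 1*(3)*conj(-1) + 1*(-3)*conj(1)]
      = (1/4)[(9) + (-3) + (-3) + (-3)] = 0/4 = 0
Dimension check: dim(rho) = sum (mult * dim) = 3*1 + 3*1 + 3*1 + 0*1 = 9 = chi_rho(e) = 9.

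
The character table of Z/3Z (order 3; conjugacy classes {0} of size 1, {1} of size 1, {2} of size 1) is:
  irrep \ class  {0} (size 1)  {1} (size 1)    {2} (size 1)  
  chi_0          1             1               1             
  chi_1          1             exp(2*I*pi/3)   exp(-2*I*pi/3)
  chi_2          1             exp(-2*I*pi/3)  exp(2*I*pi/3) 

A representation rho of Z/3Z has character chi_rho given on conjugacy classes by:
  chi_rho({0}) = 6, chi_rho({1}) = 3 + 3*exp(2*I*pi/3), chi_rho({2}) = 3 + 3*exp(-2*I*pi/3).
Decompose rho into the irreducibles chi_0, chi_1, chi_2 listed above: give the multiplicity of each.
Multiplicities: chi_0: 3, chi_1: 3, chi_2: 0.

Why: Use <chi_rho, chi> = (1/|G|) sum_C |C| * chi_rho(C) * conj(chi(C)) with |G| = 3 for each irreducible chi in the table:
  <chi_rho, chi_0> = (1/3)[1*(6)*conj(1) + 1*(3 + 3*exp(2*I*pi/3))*conj(1) + 1*(3 + 3*exp(-2*I*pi/3))*conj(1)]
      = (1/3)[(6) + (3 + 3*exp(2*I*pi/3)) + (3 + 3*exp(-2*I*pi/3))] = 9/3 = 3
  <chi_rho, chi_1> = (1/3)[1*(6)*conj(1) + 1*(3 + 3*exp(2*I*pi/3))*conj(exp(2*I*pi/3)) + 1*(3 + 3*exp(-2*I*pi/3))*conj(exp(-2*I*pi/3))]
      = (1/3)[(6) + (3 + 3*exp(-2*I*pi/3)) + (3 + 3*exp(2*I*pi/3))] = 9/3 = 3
  <chi_rho, chi_2> = (1/3)[1*(6)*conj(1) + 1*(3 + 3*exp(2*I*pi/3))*conj(exp(-2*I*pi/3)) + 1*(3 + 3*exp(-2*I*pi/3))*conj(exp(2*I*pi/3))]
      = (1/3)[(6) + (-3) + (-3)] = 0/3 = 0
(Exp terms are combined using exp(i*s)*conj(exp(i*t)) = exp(i*(s-t)), and sums of them are collapsed using the identity that for every m > 1 the m distinct m-th roots of unity sum to 0, e.g. 1 + exp(2*I*pi/3) + exp(-2*I*pi/3) = 0.)
Dimension check: dim(rho) = sum (mult * dim) = 3*1 + 3*1 + 0*1 = 6 = chi_rho(e) = 6.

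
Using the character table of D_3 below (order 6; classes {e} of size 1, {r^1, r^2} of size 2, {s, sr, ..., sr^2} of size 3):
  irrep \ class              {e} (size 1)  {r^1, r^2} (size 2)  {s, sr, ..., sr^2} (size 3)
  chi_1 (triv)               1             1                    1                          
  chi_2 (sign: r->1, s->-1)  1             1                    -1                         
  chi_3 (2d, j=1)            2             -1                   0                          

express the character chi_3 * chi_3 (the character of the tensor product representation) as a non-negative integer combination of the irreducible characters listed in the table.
chi_3 tensor chi_3 = chi_1 + chi_2 + chi_3 (all other irreducibles have multiplicity 0).

Argument: The character of a tensor product is the pointwise product (chi_3 * chi_3)(C) = chi_3(C) * chi_3(C):
  {e}: (2)*(2), {r^1, r^2}: (-1)*(-1), {s, sr, ..., sr^2}: (0)*(0)
so (chi_3 * chi_3) takes values
  {e} -> 4, {r^1, r^2} -> 1, {s, sr, ..., sr^2} -> 0.
Now take the inner product of this character with each irreducible chi from the table, <chi_3*chi_3, chi> = (1/6) sum_C |C| (chi_3*chi_3)(C) conj(chi(C)):
  <chi_3*chi_3, chi_1> = (1/6)[1*(4)*conj(1) + 2*(1)*conj(1) + 3*(0)*conj(1)]
      = (1/6)[(4) + (2) + (0)] = 6/6 = 1
  <chi_3*chi_3, chi_2> = (1/6)[1*(4)*conj(1) + 2*(1)*conj(1) + 3*(0)*conj(-1)]
      = (1/6)[(4) + (2) + (0)] = 6/6 = 1
  <chi_3*chi_3, chi_3> = (1/6)[1*(4)*conj(2) + 2*(1)*conj(-1) + 3*(0)*conj(0)]
      = (1/6)[(8) + (-2) + (0)] = 6/6 = 1
Hence the multiplicities are chi_1: 1, chi_2: 1, chi_3: 1. Dimension check: dim(chi_3)*dim(chi_3) = 2*2 = 4 and sum (mult * dim) = 1*1 + 1*1 + 1*2 = 4.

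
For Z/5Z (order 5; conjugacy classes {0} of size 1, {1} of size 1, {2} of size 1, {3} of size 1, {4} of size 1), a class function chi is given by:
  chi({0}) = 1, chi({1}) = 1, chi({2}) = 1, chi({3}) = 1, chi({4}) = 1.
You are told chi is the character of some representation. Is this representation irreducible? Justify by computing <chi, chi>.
Irreducible: <chi, chi> = 1.

Proof sketch: <chi, chi> = (1/|G|) sum_C |C| * |chi(C)|^2 = (1/5)[1*|1|^2 + 1*|1|^2 + 1*|1|^2 + 1*|1|^2 + 1*|1|^2]
  = (1/5)[(1) + (1) + (1) + (1) + (1)] = 5/5 = 1.
(Exp terms are combined using exp(i*s)*conj(exp(i*t)) = exp(i*(s-t)), and sums of them are collapsed using the identity that for every m > 1 the m distinct m-th roots of unity sum to 0, e.g. 1 + exp(2*I*pi/3) + exp(-2*I*pi/3) = 0.)
A character is irreducible iff <chi, chi> = 1, so this representation is irreducible.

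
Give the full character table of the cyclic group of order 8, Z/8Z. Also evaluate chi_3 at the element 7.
Character table of Z/8Z (irreps indexed chi_0,...,chi_7 with chi_k(m) = zeta_8^(k*m), zeta_8 = exp(2*pi*i/8)):
  irrep \ class  {0} (size 1)  {1} (size 1)    {2} (size 1)  {3} (size 1)    {4} (size 1)  {5} (size 1)    {6} (size 1)  {7} (size 1)  
  chi_0          1             1               1             1               1             1               1             1             
  chi_1          1             exp(I*pi/4)     I             exp(3*I*pi/4)   -1            exp(-3*I*pi/4)  -I            exp(-I*pi/4)  
  chi_2          1             I               -1            -I              1             I               -1            -I            
  chi_3          1             exp(3*I*pi/4)   -I            exp(I*pi/4)     -1            exp(-I*pi/4)    I             exp(-3*I*pi/4)
  chi_4          1             -1              1             -1              1             -1              1             -1            
  chi_5          1             exp(-3*I*pi/4)  I             exp(-I*pi/4)    -1            exp(I*pi/4)     -I            exp(3*I*pi/4) 
  chi_6          1             -I              -1            I               1             -I              -1            I             
  chi_7          1             exp(-I*pi/4)    -I            exp(-3*I*pi/4)  -1            exp(3*I*pi/4)   I             exp(I*pi/4)   

Spot check: chi_3(7) = zeta_8^(3*7) = zeta_8^21 = exp(-3*I*pi/4).

Argument: Z/8Z is abelian, so all 8 irreducible complex representations are 1-dimensional. They are given by chi_k(m) = zeta_8^(k*m) for k = 0,...,7. Row orthogonality: sum_m chi_k(m) conj(chi_l(m)) = 8 * [k = l].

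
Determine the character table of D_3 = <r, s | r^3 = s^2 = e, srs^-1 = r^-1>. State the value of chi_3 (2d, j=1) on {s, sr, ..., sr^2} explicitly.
Conjugacy classes: {e} of size 1, {r^1, r^2} of size 2, {s, sr, ..., sr^2} of size 3.
Character table:
  irrep \ class              {e} (size 1)  {r^1, r^2} (size 2)  {s, sr, ..., sr^2} (size 3)
  chi_1 (triv)               1             1                    1                          
  chi_2 (sign: r->1, s->-1)  1             1                    -1                         
  chi_3 (2d, j=1)            2             -1                   0                          

Spot check: chi_3 (2d, j=1) on {s, sr, ..., sr^2} = 0.

Derivation: D_3 has order 2*3 = 6 with 3 conjugacy classes, hence 3 irreducibles. Sum of squared dims 1 + 1 + 4 = 6 = |G|. Linear characters come from the abelianisation; the 2-dimensional irreps have character r^k -> 2*cos(2*pi*j*k/3), reflections -> 0.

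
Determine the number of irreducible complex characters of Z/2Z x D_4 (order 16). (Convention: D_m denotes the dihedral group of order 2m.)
10

Proof sketch: The number of irreducible complex representations of a finite group equals its number of conjugacy classes. For a direct product, #classes(G x H) = #classes(G) * #classes(H). Z/2Z has 2 classes (abelian), D_4 has 5 classes, so 2 * 5 = 10, so Z/2Z x D_4 (order 16) has exactly 10 irreducible complex representations.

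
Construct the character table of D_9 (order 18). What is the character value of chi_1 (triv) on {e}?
Conjugacy classes: {e} of size 1, {r^1, r^8} of size 2, {r^2, r^7} of size 2, {r^3, r^6} of size 2, {r^4, r^5} of size 2, {s, sr, ..., sr^8} of size 9.
Character table:
  irrep \ class              {e} (size 1)  {r^1, r^8} (size 2)  {r^2, r^7} (size 2)  {r^3, r^6} (size 2)  {r^4, r^5} (size 2)  {s, sr, ..., sr^8} (size 9)
  chi_1 (triv)               1             1                    1                    1                    1                    1                          
  chi_2 (sign: r->1, s->-1)  1             1                    1                    1                    1                    -1                         
  chi_3 (2d, j=1)            2             2*cos(2*pi/9)        2*cos(4*pi/9)        -1                   -2*cos(pi/9)         0                          
  chi_4 (2d, j=2)            2             2*cos(4*pi/9)        -2*cos(pi/9)         -1                   2*cos(2*pi/9)        0                          
  chi_5 (2d, j=3)            2             -1                   -1                   2                    -1                   0                          
  chi_6 (2d, j=4)            2             -2*cos(pi/9)         2*cos(2*pi/9)        -1                   2*cos(4*pi/9)        0                          

Spot check: chi_1 (triv) on {e} = 1.

Argument: D_9 has order 2*9 = 18 with 6 conjugacy classes, hence 6 irreducibles. Sum of squared dims 1 + 1 + 4 + 4 + 4 + 4 = 18 = |G|. Linear characters come from the abelianisation; the 2-dimensional irreps have character r^k -> 2*cos(2*pi*j*k/9), reflections -> 0.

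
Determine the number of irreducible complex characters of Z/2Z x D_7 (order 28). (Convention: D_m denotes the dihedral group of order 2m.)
10

Derivation: The number of irreducible complex representations of a finite group equals its number of conjugacy classes. For a direct product, #classes(G x H) = #classes(G) * #classes(H). Z/2Z has 2 classes (abelian), D_7 has 5 classes, so 2 * 5 = 10, so Z/2Z x D_7 (order 28) has exactly 10 irreducible complex representations.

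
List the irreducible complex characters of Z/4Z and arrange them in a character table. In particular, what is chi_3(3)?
Character table of Z/4Z (irreps indexed chi_0,...,chi_3 with chi_k(m) = zeta_4^(k*m), zeta_4 = exp(2*pi*i/4)):
  irrep \ class  {0} (size 1)  {1} (size 1)  {2} (size 1)  {3} (size 1)
  chi_0          1             1             1             1           
  chi_1          1             I             -1            -I          
  chi_2          1             -1            1             -1          
  chi_3          1             -I            -1            I           

Spot check: chi_3(3) = zeta_4^(3*3) = zeta_4^9 = I.

Proof sketch: Z/4Z is abelian, so all 4 irreducible complex representations are 1-dimensional. They are given by chi_k(m) = zeta_4^(k*m) for k = 0,...,3. Row orthogonality: sum_m chi_k(m) conj(chi_l(m)) = 4 * [k = l].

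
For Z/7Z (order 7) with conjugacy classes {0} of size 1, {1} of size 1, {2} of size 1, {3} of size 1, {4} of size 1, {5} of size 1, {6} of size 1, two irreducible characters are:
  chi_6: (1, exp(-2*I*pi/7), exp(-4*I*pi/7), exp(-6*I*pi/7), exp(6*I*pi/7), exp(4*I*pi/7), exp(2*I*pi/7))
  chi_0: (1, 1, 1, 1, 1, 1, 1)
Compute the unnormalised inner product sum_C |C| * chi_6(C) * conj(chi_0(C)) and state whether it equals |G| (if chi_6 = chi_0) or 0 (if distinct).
Sum = 0; so <chi_6, chi_0> = 0 (distinct irreducibles are orthogonal).

Reasoning: Compute term by term over conjugacy classes (|C| * chi_6(C) * conj(chi_0(C))):
  1*(1)*conj(1) + 1*(exp(-2*I*pi/7))*conj(1) + 1*(exp(-4*I*pi/7))*conj(1) + 1*(exp(-6*I*pi/7))*conj(1) + 1*(exp(6*I*pi/7))*conj(1) + 1*(exp(4*I*pi/7))*conj(1) + 1*(exp(2*I*pi/7))*conj(1)
  = (1) + (exp(-2*I*pi/7)) + (exp(-4*I*pi/7)) + (exp(-6*I*pi/7)) + (exp(6*I*pi/7)) + (exp(4*I*pi/7)) + (exp(2*I*pi/7))
  = 0.
(Exp terms are combined using exp(i*s)*conj(exp(i*t)) = exp(i*(s-t)), and sums of them are collapsed using the identity that for every m > 1 the m distinct m-th roots of unity sum to 0, e.g. 1 + exp(2*I*pi/3) + exp(-2*I*pi/3) = 0.)
Dividing by |G| = 7 gives 0/7 = 0, matching the row-orthogonality relation <chi_6, chi_0> = [chi_6 = chi_0].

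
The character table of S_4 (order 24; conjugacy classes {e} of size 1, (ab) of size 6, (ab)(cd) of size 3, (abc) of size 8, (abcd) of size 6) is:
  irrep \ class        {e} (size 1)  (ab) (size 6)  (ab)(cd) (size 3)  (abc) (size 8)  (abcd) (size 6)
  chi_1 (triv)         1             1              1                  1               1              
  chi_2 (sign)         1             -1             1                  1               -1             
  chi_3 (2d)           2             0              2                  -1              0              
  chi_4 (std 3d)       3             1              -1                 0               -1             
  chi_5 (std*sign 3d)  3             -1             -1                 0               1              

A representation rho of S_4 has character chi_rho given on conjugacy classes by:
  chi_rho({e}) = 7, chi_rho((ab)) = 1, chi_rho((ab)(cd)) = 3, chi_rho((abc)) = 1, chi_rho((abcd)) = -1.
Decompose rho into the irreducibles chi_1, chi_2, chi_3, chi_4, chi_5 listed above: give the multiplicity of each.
Multiplicities: chi_1: 1, chi_2: 1, chi_3: 1, chi_4: 1, chi_5: 0.

Proof sketch: Use <chi_rho, chi> = (1/|G|) sum_C |C| * chi_rho(C) * conj(chi(C)) with |G| = 24 for each irreducible chi in the table:
  <chi_rho, chi_1> = (1/24)[1*(7)*conj(1) + 6*(1)*conj(1) + 3*(3)*conj(1) + 8*(1)*conj(1) + 6*(-1)*conj(1)]
      = (1/24)[(7) + (6) + (9) + (8) + (-6)] = 24/24 = 1
  <chi_rho, chi_2> = (1/24)[1*(7)*conj(1) + 6*(1)*conj(-1) + 3*(3)*conj(1) + 8*(1)*conj(1) + 6*(-1)*conj(-1)]
      = (1/24)[(7) + (-6) + (9) + (8) + (6)] = 24/24 = 1
  <chi_rho, chi_3> = (1/24)[1*(7)*conj(2) + 6*(1)*conj(0) + 3*(3)*conj(2) + 8*(1)*conj(-1) + 6*(-1)*conj(0)]
      = (1/24)[(14) + (0) + (18) + (-8) + (0)] = 24/24 = 1
  <chi_rho, chi_4> = (1/24)[1*(7)*conj(3) + 6*(1)*conj(1) + 3*(3)*conj(-1) + 8*(1)*conj(0) + 6*(-1)*conj(-1)]
      = (1/24)[(21) + (6) + (-9) + (0) + (6)] = 24/24 = 1
  <chi_rho, chi_5> = (1/24)[1*(7)*conj(3) + 6*(1)*conj(-1) + 3*(3)*conj(-1) + 8*(1)*conj(0) + 6*(-1)*conj(1)]
      = (1/24)[(21) + (-6) + (-9) + (0) + (-6)] = 0/24 = 0
Dimension check: dim(rho) = sum (mult * dim) = 1*1 + 1*1 + 1*2 + 1*3 + 0*3 = 7 = chi_rho(e) = 7.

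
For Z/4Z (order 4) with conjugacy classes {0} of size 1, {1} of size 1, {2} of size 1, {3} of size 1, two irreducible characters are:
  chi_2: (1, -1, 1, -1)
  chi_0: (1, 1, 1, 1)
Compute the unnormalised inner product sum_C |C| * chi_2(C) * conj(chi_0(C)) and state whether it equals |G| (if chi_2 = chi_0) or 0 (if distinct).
Sum = 0; so <chi_2, chi_0> = 0 (distinct irreducibles are orthogonal).

Explanation: Compute term by term over conjugacy classes (|C| * chi_2(C) * conj(chi_0(C))):
  1*(1)*conj(1) + 1*(-1)*conj(1) + 1*(1)*conj(1) + 1*(-1)*conj(1)
  = (1) + (-1) + (1) + (-1)
  = 0.
(Exp terms are combined using exp(i*s)*conj(exp(i*t)) = exp(i*(s-t)), and sums of them are collapsed using the identity that for every m > 1 the m distinct m-th roots of unity sum to 0, e.g. 1 + exp(2*I*pi/3) + exp(-2*I*pi/3) = 0.)
Dividing by |G| = 4 gives 0/4 = 0, matching the row-orthogonality relation <chi_2, chi_0> = [chi_2 = chi_0].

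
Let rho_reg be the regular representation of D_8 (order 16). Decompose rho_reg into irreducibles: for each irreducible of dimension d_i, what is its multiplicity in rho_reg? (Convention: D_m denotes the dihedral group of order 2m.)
Each irreducible V_i of dimension d_i appears with multiplicity d_i, i.e. rho_reg = (direct sum over all irreducibles V_i) d_i V_i. The irreducible dimensions for D_8 are 1, 1, 1, 1, 2, 2, 2: 4 irreducibles of dimension 1, each with multiplicity 1; 3 irreducibles of dimension 2, each with multiplicity 2. Total dimension 4*1*1 + 3*2*2 = 16 = |G|.

General theorem: in the regular representation of a finite group G, each irreducible appears with multiplicity equal to its dimension. Check: dim(rho_reg) = sum d_i^2 = 1 + 1 + 1 + 1 + 4 + 4 + 4 = 16 = |G|.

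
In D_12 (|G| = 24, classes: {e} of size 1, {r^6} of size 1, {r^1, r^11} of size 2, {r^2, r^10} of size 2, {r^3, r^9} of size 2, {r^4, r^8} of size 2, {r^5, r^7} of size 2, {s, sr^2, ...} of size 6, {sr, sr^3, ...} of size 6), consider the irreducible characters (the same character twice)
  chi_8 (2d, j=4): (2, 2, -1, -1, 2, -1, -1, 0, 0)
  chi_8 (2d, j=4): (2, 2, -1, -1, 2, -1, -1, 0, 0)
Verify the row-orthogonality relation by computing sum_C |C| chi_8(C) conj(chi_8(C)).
Sum = 24 = |G| = 24; so <chi_8, chi_8> = 1 (norm-1 confirms irreducibility).

Explanation: Compute term by term over conjugacy classes (|C| * chi_8(C) * conj(chi_8(C))):
  1*(2)*conj(2) + 1*(2)*conj(2) + 2*(-1)*conj(-1) + 2*(-1)*conj(-1) + 2*(2)*conj(2) + 2*(-1)*conj(-1) + 2*(-1)*conj(-1) + 6*(0)*conj(0) + 6*(0)*conj(0)
  = (4) + (4) + (2) + (2) + (8) + (2) + (2) + (0) + (0)
  = 24.
Dividing by |G| = 24 gives 24/24 = 1, matching the row-orthogonality relation <chi_8, chi_8> = [chi_8 = chi_8].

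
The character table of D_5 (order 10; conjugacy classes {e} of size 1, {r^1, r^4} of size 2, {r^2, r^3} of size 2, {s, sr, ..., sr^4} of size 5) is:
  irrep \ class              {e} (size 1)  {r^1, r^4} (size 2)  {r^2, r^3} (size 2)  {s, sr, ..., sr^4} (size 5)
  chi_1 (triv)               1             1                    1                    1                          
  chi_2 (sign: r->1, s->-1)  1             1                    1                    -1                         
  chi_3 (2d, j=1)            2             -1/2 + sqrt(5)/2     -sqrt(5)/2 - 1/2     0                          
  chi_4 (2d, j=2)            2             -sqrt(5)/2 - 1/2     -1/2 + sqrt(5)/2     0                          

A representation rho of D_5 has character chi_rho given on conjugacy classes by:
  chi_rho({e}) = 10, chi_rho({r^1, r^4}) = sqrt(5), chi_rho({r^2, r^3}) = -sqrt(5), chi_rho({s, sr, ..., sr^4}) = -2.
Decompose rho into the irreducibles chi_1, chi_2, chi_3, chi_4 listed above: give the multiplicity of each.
Multiplicities: chi_1: 0, chi_2: 2, chi_3: 3, chi_4: 1.

Proof sketch: Use <chi_rho, chi> = (1/|G|) sum_C |C| * chi_rho(C) * conj(chi(C)) with |G| = 10 for each irreducible chi in the table:
  <chi_rho, chi_1> = (1/10)[1*(10)*conj(1) + 2*(sqrt(5))*conj(1) + 2*(-sqrt(5))*conj(1) + 5*(-2)*conj(1)]
      = (1/10)[(10) + (2*sqrt(5)) + (-2*sqrt(5)) + (-10)] = 0/10 = 0
  <chi_rho, chi_2> = (1/10)[1*(10)*conj(1) + 2*(sqrt(5))*conj(1) + 2*(-sqrt(5))*conj(1) + 5*(-2)*conj(-1)]
      = (1/10)[(10) + (2*sqrt(5)) + (-2*sqrt(5)) + (10)] = 20/10 = 2
  <chi_rho, chi_3> = (1/10)[1*(10)*conj(2) + 2*(sqrt(5))*conj(-1/2 + sqrt(5)/2) + 2*(-sqrt(5))*conj(-sqrt(5)/2 - 1/2) + 5*(-2)*conj(0)]
      = (1/10)[(20) + (5 - sqrt(5)) + (sqrt(5) + 5) + (0)] = 30/10 = 3
  <chi_rho, chi_4> = (1/10)[1*(10)*conj(2) + 2*(sqrt(5))*conj(-sqrt(5)/2 - 1/2) + 2*(-sqrt(5))*conj(-1/2 + sqrt(5)/2) + 5*(-2)*conj(0)]
      = (1/10)[(20) + (-5 - sqrt(5)) + (-5 + sqrt(5)) + (0)] = 10/10 = 1
Dimension check: dim(rho) = sum (mult * dim) = 0*1 + 2*1 + 3*2 + 1*2 = 10 = chi_rho(e) = 10.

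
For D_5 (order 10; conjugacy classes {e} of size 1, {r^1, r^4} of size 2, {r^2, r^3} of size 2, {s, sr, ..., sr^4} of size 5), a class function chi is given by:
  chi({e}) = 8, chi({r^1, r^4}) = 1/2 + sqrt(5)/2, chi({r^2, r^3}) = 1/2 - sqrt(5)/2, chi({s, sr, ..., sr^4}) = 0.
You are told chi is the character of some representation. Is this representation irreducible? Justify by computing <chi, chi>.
Not irreducible (reducible): <chi, chi> = 7 > 1.

<chi, chi> = (1/|G|) sum_C |C| * |chi(C)|^2 = (1/10)[1*|8|^2 + 2*|1/2 + sqrt(5)/2|^2 + 2*|1/2 - sqrt(5)/2|^2 + 5*|0|^2]
  = (1/10)[(64) + (sqrt(5) + 3) + (3 - sqrt(5)) + (0)] = 70/10 = 7.
A character is irreducible iff <chi, chi> = 1, so this representation is reducible.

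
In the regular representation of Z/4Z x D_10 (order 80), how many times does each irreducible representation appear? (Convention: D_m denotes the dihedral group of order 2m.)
Each irreducible V_i of dimension d_i appears with multiplicity d_i, i.e. rho_reg = (direct sum over all irreducibles V_i) d_i V_i. The irreducible dimensions for Z/4Z x D_10 are 1, 1, 1, 1, 1, 1, 1, 1, 1, 1, 1, 1, 1, 1, 1, 1, 2, 2, 2, 2, 2, 2, 2, 2, 2, 2, 2, 2, 2, 2, 2, 2: 16 irreducibles of dimension 1, each with multiplicity 1; 16 irreducibles of dimension 2, each with multiplicity 2. Total dimension 16*1*1 + 16*2*2 = 80 = |G|.

Derivation: General theorem: in the regular representation of a finite group G, each irreducible appears with multiplicity equal to its dimension. Check: dim(rho_reg) = sum d_i^2 = 1 + 1 + 1 + 1 + 1 + 1 + 1 + 1 + 1 + 1 + 1 + 1 + 1 + 1 + 1 + 1 + 4 + 4 + 4 + 4 + 4 + 4 + 4 + 4 + 4 + 4 + 4 + 4 + 4 + 4 + 4 + 4 = 80 = |G|.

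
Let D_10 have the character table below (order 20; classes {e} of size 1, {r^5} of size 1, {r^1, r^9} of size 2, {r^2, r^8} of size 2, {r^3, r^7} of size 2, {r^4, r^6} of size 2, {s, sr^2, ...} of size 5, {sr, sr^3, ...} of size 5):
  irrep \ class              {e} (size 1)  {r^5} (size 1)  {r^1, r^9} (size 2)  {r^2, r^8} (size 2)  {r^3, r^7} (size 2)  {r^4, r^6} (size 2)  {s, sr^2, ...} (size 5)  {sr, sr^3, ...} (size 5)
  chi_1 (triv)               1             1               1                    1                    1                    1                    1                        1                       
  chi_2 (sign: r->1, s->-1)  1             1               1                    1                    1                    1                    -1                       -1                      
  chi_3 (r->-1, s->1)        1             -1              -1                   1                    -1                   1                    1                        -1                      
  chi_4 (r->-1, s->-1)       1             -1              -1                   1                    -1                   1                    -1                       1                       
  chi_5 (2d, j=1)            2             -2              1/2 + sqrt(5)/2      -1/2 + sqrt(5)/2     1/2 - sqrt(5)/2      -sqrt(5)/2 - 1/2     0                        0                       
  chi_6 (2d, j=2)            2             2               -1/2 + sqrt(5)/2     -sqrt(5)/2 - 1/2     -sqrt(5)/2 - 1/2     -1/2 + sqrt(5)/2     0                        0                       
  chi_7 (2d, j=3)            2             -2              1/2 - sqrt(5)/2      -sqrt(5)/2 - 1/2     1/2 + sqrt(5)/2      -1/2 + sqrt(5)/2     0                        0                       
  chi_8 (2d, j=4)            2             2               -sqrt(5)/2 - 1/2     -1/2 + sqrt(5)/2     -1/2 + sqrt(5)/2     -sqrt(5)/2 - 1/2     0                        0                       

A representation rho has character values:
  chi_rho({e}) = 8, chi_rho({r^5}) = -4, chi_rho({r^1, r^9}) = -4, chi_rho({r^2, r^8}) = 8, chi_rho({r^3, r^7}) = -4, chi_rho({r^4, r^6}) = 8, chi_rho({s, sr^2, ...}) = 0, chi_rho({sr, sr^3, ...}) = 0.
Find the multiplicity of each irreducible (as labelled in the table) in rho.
Multiplicities: chi_1: 1, chi_2: 1, chi_3: 3, chi_4: 3, chi_5: 0, chi_6: 0, chi_7: 0, chi_8: 0.

Explanation: Use <chi_rho, chi> = (1/|G|) sum_C |C| * chi_rho(C) * conj(chi(C)) with |G| = 20 for each irreducible chi in the table:
  <chi_rho, chi_1> = (1/20)[1*(8)*conj(1) + 1*(-4)*conj(1) + 2*(-4)*conj(1) + 2*(8)*conj(1) + 2*(-4)*conj(1) + 2*(8)*conj(1) + 5*(0)*conj(1) + 5*(0)*conj(1)]
      = (1/20)[(8) + (-4) + (-8) + (16) + (-8) + (16) + (0) + (0)] = 20/20 = 1
  <chi_rho, chi_2> = (1/20)[1*(8)*conj(1) + 1*(-4)*conj(1) + 2*(-4)*conj(1) + 2*(8)*conj(1) + 2*(-4)*conj(1) + 2*(8)*conj(1) + 5*(0)*conj(-1) + 5*(0)*conj(-1)]
      = (1/20)[(8) + (-4) + (-8) + (16) + (-8) + (16) + (0) + (0)] = 20/20 = 1
  <chi_rho, chi_3> = (1/20)[1*(8)*conj(1) + 1*(-4)*conj(-1) + 2*(-4)*conj(-1) + 2*(8)*conj(1) + 2*(-4)*conj(-1) + 2*(8)*conj(1) + 5*(0)*conj(1) + 5*(0)*conj(-1)]
      = (1/20)[(8) + (4) + (8) + (16) + (8) + (16) + (0) + (0)] = 60/20 = 3
  <chi_rho, chi_4> = (1/20)[1*(8)*conj(1) + 1*(-4)*conj(-1) + 2*(-4)*conj(-1) + 2*(8)*conj(1) + 2*(-4)*conj(-1) + 2*(8)*conj(1) + 5*(0)*conj(-1) + 5*(0)*conj(1)]
      = (1/20)[(8) + (4) + (8) + (16) + (8) + (16) + (0) + (0)] = 60/20 = 3
  <chi_rho, chi_5> = (1/20)[1*(8)*conj(2) + 1*(-4)*conj(-2) + 2*(-4)*conj(1/2 + sqrt(5)/2) + 2*(8)*conj(-1/2 + sqrt(5)/2) + 2*(-4)*conj(1/2 - sqrt(5)/2) + 2*(8)*conj(-sqrt(5)/2 - 1/2) + 5*(0)*conj(0) + 5*(0)*conj(0)]
      = (1/20)[(16) + (8) + (-4*sqrt(5) - 4) + (-8 + 8*sqrt(5)) + (-4 + 4*sqrt(5)) + (-8*sqrt(5) - 8) + (0) + (0)] = 0/20 = 0
  <chi_rho, chi_6> = (1/20)[1*(8)*conj(2) + 1*(-4)*conj(2) + 2*(-4)*conj(-1/2 + sqrt(5)/2) + 2*(8)*conj(-sqrt(5)/2 - 1/2) + 2*(-4)*conj(-sqrt(5)/2 - 1/2) + 2*(8)*conj(-1/2 + sqrt(5)/2) + 5*(0)*conj(0) + 5*(0)*conj(0)]
      = (1/20)[(16) + (-8) + (4 - 4*sqrt(5)) + (-8*sqrt(5) - 8) + (4 + 4*sqrt(5)) + (-8 + 8*sqrt(5)) + (0) + (0)] = 0/20 = 0
  <chi_rho, chi_7> = (1/20)[1*(8)*conj(2) + 1*(-4)*conj(-2) + 2*(-4)*conj(1/2 - sqrt(5)/2) + 2*(8)*conj(-sqrt(5)/2 - 1/2) + 2*(-4)*conj(1/2 + sqrt(5)/2) + 2*(8)*conj(-1/2 + sqrt(5)/2) + 5*(0)*conj(0) + 5*(0)*conj(0)]
      = (1/20)[(16) + (8) + (-4 + 4*sqrt(5)) + (-8*sqrt(5) - 8) + (-4*sqrt(5) - 4) + (-8 + 8*sqrt(5)) + (0) + (0)] = 0/20 = 0
  <chi_rho, chi_8> = (1/20)[1*(8)*conj(2) + 1*(-4)*conj(2) + 2*(-4)*conj(-sqrt(5)/2 - 1/2) + 2*(8)*conj(-1/2 + sqrt(5)/2) + 2*(-4)*conj(-1/2 + sqrt(5)/2) + 2*(8)*conj(-sqrt(5)/2 - 1/2) + 5*(0)*conj(0) + 5*(0)*conj(0)]
      = (1/20)[(16) + (-8) + (4 + 4*sqrt(5)) + (-8 + 8*sqrt(5)) + (4 - 4*sqrt(5)) + (-8*sqrt(5) - 8) + (0) + (0)] = 0/20 = 0
Dimension check: dim(rho) = sum (mult * dim) = 1*1 + 1*1 + 3*1 + 3*1 + 0*2 + 0*2 + 0*2 + 0*2 = 8 = chi_rho(e) = 8.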